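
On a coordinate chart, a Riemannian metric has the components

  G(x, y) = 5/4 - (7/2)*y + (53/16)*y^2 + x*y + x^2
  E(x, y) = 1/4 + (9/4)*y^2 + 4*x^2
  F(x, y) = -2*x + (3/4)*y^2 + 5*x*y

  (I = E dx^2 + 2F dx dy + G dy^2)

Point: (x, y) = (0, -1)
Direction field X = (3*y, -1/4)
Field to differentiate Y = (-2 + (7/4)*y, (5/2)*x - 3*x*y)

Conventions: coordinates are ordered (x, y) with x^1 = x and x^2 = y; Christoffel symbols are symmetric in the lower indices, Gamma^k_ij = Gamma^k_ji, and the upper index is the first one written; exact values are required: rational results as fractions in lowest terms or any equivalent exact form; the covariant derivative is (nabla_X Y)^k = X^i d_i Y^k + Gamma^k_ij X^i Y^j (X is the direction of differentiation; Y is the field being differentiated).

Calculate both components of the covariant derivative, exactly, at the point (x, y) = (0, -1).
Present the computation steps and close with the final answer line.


E = 5/2, F = 3/4, G = 129/16 at the point
E_x = 0, E_y = -9/2, F_x = -7, F_y = -3/2, G_x = -1, G_y = -81/8
EG - F^2 = 627/32;  g^inv = (32/627) * [[129/16, -3/4], [-3/4, 5/2]]
first-kind symbols [ij,l] = (1/2)(d_i g_jl + d_j g_il - d_l g_ij): [xx,x] = E_x/2 = 0, [xx,y] = F_x - E_y/2 = -19/4, [xy,x] = E_y/2 = -9/4, [xy,y] = G_x/2 = -1/2, [yy,x] = F_y - G_x/2 = -1, [yy,y] = G_y/2 = -81/16
Gamma^x_ij = (G*[ij,x] - F*[ij,y])/(EG - F^2), Gamma^y_ij = (E*[ij,y] - F*[ij,x])/(EG - F^2)
Gamma_xxx = 2/11, Gamma_xxy = -379/418, Gamma_xyy = -91/418, Gamma_yxx = -20/33, Gamma_yxy = 14/627, Gamma_yyy = -127/209
X = (-3, -1/4), Y = (-15/4, 0) at the point

Answer: (nabla_X Y)^x = 5069/6688, (nabla_X Y)^y = -38953/1672


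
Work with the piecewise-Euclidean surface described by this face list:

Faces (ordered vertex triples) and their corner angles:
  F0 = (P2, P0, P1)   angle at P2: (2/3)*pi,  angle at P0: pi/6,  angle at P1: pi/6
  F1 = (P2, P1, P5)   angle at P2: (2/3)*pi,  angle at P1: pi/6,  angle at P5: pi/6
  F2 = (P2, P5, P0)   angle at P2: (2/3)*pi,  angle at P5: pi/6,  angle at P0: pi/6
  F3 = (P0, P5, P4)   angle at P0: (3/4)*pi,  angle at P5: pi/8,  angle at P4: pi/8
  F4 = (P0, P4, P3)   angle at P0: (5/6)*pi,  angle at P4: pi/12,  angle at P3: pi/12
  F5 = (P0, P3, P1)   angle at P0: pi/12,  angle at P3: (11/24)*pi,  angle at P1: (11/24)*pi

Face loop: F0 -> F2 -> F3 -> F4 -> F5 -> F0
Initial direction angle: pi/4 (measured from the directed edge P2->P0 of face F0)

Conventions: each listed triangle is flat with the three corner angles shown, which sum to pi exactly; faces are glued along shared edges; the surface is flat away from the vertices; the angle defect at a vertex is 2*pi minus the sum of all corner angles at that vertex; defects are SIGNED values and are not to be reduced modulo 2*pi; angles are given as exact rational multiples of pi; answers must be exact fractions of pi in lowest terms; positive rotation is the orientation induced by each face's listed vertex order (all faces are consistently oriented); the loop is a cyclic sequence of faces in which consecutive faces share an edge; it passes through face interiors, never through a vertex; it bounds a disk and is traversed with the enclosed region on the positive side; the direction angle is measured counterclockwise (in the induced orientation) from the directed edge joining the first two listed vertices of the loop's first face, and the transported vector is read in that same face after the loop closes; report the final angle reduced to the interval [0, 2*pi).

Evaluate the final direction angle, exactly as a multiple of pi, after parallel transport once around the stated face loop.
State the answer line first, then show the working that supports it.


Answer: final direction angle = pi/4

enclosed vertex P0: corner angles sum to 2*pi, defect = 2*pi - 2*pi = 0
summing the enclosed defects onto the initial angle, mod 2*pi in the induced orientation:
final angle = pi/4 + 0 = pi/4 (mod 2*pi)


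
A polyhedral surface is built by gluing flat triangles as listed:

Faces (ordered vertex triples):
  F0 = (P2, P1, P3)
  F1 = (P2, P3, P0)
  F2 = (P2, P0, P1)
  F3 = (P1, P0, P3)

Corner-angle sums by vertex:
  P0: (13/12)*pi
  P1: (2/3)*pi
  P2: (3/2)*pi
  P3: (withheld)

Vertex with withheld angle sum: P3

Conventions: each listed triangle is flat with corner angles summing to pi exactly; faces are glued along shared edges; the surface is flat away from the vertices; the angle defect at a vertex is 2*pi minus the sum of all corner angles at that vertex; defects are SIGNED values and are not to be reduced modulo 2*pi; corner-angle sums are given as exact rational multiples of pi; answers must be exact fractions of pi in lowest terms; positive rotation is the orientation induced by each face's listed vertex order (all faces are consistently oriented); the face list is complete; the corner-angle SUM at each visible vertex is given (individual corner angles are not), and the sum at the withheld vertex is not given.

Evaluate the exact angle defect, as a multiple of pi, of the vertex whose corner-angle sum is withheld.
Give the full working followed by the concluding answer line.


V = 4, E = 6, F = 4; chi = V - E + F = 2
Gauss-Bonnet: total defect = 2*pi*chi = 4*pi; visible defects sum to (11/4)*pi

Answer: defect(P3) = (5/4)*pi


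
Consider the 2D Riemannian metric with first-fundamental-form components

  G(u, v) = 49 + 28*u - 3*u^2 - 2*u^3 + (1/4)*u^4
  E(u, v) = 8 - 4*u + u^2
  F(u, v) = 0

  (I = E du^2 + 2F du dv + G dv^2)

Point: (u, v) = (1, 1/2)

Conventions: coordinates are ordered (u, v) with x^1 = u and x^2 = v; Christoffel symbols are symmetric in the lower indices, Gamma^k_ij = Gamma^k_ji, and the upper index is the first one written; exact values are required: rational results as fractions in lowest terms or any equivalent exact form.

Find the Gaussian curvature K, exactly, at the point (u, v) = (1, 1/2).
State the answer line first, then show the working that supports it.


Answer: K = 8/425

E = 5, F = 0, G = 289/4, EG - F^2 = 1445/4 at the point
E_u = -2, E_v = 0, F_u = 0, F_v = 0, G_u = 17, G_v = 0
E_vv = 0, F_uv = 0, G_uu = -15
Brioschi: K = (det M1 - det M2) / (EG - F^2)^2 with the standard first/second-derivative matrices M1, M2.
M1 = [[-E_vv/2 + F_uv - G_uu/2, E_u/2, F_u - E_v/2], [F_v - G_u/2, E, F], [G_v/2, F, G]] = [[15/2, -1, 0], [-17/2, 5, 0], [0, 0, 289/4]]; det M1 = 8381/4
M2 = [[0, E_v/2, G_u/2], [E_v/2, E, F], [G_u/2, F, G]] = [[0, 0, 17/2], [0, 5, 0], [17/2, 0, 289/4]]; det M2 = -1445/4
det M1 - det M2 = 4913/2; K = 4913/2 / (1445/4)^2 = 8/425


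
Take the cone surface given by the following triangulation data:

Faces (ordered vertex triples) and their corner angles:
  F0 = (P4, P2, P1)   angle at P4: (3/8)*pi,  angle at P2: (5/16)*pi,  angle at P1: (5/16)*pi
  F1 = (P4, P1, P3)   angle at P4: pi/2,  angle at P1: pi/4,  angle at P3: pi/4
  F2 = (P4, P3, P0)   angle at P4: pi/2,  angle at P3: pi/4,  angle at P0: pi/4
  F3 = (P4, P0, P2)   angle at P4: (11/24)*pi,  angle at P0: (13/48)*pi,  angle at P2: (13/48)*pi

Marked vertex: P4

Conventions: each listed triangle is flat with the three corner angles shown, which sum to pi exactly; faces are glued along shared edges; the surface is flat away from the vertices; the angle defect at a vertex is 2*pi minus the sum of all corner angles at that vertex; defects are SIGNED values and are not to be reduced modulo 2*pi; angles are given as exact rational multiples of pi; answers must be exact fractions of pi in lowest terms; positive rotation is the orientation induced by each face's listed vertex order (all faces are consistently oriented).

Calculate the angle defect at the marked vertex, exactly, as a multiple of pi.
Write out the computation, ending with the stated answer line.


Sum of corner angles at P4: (11/6)*pi
defect = 2*pi - (11/6)*pi

Answer: defect(P4) = pi/6


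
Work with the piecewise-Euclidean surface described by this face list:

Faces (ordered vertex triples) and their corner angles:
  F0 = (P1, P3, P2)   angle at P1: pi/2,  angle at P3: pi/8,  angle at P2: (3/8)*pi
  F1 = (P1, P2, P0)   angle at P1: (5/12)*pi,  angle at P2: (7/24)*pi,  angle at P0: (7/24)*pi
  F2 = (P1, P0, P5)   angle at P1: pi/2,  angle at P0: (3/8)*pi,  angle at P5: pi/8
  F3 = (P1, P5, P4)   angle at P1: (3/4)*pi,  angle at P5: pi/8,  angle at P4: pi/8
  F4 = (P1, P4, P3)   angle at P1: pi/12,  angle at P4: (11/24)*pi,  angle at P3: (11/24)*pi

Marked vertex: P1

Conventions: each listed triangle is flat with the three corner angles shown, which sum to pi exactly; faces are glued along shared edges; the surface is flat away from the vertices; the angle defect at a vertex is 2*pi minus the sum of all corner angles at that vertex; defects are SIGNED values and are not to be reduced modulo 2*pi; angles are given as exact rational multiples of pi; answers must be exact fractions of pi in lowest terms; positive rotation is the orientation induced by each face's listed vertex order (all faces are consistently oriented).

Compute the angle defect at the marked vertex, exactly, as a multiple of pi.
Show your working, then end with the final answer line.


Sum of corner angles at P1: (9/4)*pi
defect = 2*pi - (9/4)*pi

Answer: defect(P1) = -pi/4


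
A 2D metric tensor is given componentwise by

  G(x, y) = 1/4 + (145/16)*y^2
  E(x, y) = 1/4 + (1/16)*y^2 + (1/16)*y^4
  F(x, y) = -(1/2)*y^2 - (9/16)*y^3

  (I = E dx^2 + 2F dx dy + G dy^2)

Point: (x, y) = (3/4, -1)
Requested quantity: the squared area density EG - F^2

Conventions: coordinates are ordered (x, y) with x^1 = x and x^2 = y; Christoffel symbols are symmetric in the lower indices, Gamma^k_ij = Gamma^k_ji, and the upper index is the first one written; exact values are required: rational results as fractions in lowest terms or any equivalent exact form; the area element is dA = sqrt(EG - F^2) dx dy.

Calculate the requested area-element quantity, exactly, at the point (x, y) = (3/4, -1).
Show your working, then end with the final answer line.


E = 3/8, F = 1/16, G = 149/16; EG - F^2 = 893/256

Answer: EG - F^2 = 893/256


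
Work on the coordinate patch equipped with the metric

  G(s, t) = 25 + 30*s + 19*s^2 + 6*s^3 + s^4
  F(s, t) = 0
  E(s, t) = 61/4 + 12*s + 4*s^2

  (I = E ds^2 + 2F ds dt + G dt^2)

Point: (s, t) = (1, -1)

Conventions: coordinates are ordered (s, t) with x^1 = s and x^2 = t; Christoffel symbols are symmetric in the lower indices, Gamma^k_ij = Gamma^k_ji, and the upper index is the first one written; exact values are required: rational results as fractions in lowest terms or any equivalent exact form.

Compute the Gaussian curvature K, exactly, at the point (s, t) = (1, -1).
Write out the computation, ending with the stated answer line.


E = 125/4, F = 0, G = 81, EG - F^2 = 10125/4 at the point
E_s = 20, E_t = 0, F_s = 0, F_t = 0, G_s = 90, G_t = 0
E_tt = 0, F_st = 0, G_ss = 86
Brioschi: K = (det M1 - det M2) / (EG - F^2)^2 with the standard first/second-derivative matrices M1, M2.
M1 = [[-E_tt/2 + F_st - G_ss/2, E_s/2, F_s - E_t/2], [F_t - G_s/2, E, F], [G_t/2, F, G]] = [[-43, 10, 0], [-45, 125/4, 0], [0, 0, 81]]; det M1 = -289575/4
M2 = [[0, E_t/2, G_s/2], [E_t/2, E, F], [G_s/2, F, G]] = [[0, 0, 45], [0, 125/4, 0], [45, 0, 81]]; det M2 = -253125/4
det M1 - det M2 = -18225/2; K = -18225/2 / (10125/4)^2 = -8/5625

Answer: K = -8/5625


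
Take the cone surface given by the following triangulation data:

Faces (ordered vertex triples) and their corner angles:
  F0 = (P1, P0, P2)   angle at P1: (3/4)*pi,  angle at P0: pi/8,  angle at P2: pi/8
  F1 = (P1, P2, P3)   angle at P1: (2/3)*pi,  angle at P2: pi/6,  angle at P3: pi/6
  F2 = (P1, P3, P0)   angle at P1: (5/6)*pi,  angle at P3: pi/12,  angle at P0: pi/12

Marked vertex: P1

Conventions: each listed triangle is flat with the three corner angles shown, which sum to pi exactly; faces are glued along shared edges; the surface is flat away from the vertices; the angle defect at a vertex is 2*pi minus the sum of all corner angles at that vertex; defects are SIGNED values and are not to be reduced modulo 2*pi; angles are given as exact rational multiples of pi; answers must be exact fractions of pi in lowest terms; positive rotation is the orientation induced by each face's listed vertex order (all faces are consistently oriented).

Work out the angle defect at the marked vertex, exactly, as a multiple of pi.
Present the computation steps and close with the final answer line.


Sum of corner angles at P1: (9/4)*pi
defect = 2*pi - (9/4)*pi

Answer: defect(P1) = -pi/4


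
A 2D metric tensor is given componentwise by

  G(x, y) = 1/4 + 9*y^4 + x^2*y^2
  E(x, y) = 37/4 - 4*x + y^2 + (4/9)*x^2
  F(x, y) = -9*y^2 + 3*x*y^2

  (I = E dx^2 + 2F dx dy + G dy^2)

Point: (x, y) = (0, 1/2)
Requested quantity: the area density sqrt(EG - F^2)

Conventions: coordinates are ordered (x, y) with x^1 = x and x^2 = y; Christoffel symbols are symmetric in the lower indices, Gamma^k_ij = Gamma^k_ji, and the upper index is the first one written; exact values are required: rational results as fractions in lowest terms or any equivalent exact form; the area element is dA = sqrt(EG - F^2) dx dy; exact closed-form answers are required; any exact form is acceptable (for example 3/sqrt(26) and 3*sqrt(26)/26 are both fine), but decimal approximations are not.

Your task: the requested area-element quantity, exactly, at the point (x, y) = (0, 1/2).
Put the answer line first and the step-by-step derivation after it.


Answer: sqrt(EG - F^2) = sqrt(170)/8

E = 19/2, F = -9/4, G = 13/16; EG - F^2 = 85/32


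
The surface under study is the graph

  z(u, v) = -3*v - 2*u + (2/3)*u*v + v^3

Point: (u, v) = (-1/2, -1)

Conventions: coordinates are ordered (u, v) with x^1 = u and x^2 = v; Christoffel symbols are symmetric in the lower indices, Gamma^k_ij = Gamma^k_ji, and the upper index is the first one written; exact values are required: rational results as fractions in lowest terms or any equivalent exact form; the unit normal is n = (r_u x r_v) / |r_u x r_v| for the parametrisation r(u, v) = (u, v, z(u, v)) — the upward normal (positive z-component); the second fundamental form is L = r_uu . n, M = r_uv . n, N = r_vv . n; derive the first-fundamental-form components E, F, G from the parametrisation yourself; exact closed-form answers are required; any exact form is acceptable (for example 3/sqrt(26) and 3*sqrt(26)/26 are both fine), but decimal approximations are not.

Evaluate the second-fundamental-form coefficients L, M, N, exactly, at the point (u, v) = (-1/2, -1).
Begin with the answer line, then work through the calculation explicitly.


Answer: L = 0, M = sqrt(74)/37, N = -9*sqrt(74)/37

z_u = -8/3, z_v = -1/3, z_uu = 0, z_uv = 2/3, z_vv = -6
E = 73/9, F = 8/9, G = 10/9; answer radicand W^2 = 74/9
unnormalised second-form numerators: l = 0, m = 2/3, n = -6; L = l/sqrt(74/9), and similarly M = m/sqrt(W^2), N = n/sqrt(W^2)


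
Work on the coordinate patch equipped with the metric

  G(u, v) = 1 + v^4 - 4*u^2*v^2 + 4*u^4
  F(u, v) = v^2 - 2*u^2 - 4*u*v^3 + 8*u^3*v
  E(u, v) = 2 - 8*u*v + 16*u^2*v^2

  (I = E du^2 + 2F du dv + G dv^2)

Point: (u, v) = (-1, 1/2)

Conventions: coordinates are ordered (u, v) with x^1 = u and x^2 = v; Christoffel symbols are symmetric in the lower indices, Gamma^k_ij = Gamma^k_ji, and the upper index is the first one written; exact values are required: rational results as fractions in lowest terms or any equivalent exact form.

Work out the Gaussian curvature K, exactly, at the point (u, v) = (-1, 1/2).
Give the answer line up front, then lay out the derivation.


Answer: K = -4608/43681

E = 10, F = -21/4, G = 65/16, EG - F^2 = 209/16 at the point
E_u = -12, E_v = 24, F_u = 31/2, F_v = -4, G_u = -14, G_v = -7/2
E_vv = 32, F_uv = 21, G_uu = 46
The intrinsic route: Brioschi's K = (det M1 - det M2)/(EG - F^2)^2.
M1 = [[-E_vv/2 + F_uv - G_uu/2, E_u/2, F_u - E_v/2], [F_v - G_u/2, E, F], [G_v/2, F, G]] = [[-18, -6, 7/2], [3, 10, -21/4], [-7/4, -21/4, 65/16]]; det M1 = -211
M2 = [[0, E_v/2, G_u/2], [E_v/2, E, F], [G_u/2, F, G]] = [[0, 12, -7], [12, 10, -21/4], [-7, -21/4, 65/16]]; det M2 = -193
det M1 - det M2 = -18; K = -18 / (209/16)^2 = -4608/43681


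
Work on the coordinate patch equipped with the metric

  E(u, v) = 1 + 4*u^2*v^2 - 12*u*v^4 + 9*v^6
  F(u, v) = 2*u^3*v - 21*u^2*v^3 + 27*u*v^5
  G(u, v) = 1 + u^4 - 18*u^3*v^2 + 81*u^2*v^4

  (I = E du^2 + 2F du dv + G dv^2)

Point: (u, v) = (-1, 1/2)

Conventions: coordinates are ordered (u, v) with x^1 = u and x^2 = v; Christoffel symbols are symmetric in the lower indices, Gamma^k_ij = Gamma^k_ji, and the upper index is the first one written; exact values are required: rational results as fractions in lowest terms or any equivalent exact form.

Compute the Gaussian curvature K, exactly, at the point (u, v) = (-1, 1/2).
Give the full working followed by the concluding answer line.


E = 185/64, F = -143/32, G = 185/16, EG - F^2 = 861/64 at the point
E_u = -11/4, E_v = 187/16, F_u = 291/32, F_v = -419/16, G_u = -221/8, G_v = 117/2
E_vv = 487/8, F_uv = 735/16, G_uu = 393/8
Evaluate Brioschi's two determinant matrices M1, M2 and divide by (EG - F^2)^2.
M1 = [[-E_vv/2 + F_uv - G_uu/2, E_u/2, F_u - E_v/2], [F_v - G_u/2, E, F], [G_v/2, F, G]] = [[-145/16, -11/8, 13/4], [-99/8, 185/64, -143/32], [117/4, -143/32, 185/16]]; det M1 = -239613/1024
M2 = [[0, E_v/2, G_u/2], [E_v/2, E, F], [G_u/2, F, G]] = [[0, 187/32, -221/16], [187/32, 185/64, -143/32], [-221/16, -143/32, 185/16]]; det M2 = -230333/1024
det M1 - det M2 = -145/16; K = -145/16 / (861/64)^2 = -37120/741321

Answer: K = -37120/741321


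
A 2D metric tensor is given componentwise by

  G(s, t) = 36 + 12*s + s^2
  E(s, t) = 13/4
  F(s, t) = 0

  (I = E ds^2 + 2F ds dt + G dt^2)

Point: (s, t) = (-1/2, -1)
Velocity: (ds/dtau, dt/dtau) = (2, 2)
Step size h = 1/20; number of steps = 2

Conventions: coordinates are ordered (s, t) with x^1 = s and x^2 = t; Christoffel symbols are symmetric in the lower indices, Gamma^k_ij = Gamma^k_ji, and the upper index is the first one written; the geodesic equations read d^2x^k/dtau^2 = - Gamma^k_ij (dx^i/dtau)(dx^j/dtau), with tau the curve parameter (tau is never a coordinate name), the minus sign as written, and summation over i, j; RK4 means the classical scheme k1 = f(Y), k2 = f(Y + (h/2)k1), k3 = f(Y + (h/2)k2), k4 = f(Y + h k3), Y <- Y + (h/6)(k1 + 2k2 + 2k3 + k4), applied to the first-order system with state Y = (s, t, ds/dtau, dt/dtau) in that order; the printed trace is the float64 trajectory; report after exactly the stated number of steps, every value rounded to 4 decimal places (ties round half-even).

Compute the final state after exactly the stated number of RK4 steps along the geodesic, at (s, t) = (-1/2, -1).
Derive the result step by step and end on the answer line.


f(Y) = (ds/dtau, dt/dtau, -Gamma^s_ij Y'^i Y'^j, -Gamma^t_ij Y'^i Y'^j) with the Gammas evaluated at the stage position; h = 0.050000; intermediate values shown to 6 dp
step 0: s = -0.5000, t = -1.0000, ds/dtau = 2.0000, dt/dtau = 2.0000
step 1:
  k1: at (s, t) = (-0.500000, -1.000000), (ds/dtau, dt/dtau) = (2.000000, 2.000000); Gamma_sss = 0.000000, Gamma_sst = 0.000000, Gamma_stt = -1.692308, Gamma_tss = 0.000000, Gamma_tst = 0.181818, Gamma_ttt = 0.000000; k1 = (2.000000, 2.000000, 6.769231, -1.454545)
  k2: at (s, t) = (-0.450000, -0.950000), (ds/dtau, dt/dtau) = (2.169231, 1.963636); Gamma_sss = 0.000000, Gamma_sst = 0.000000, Gamma_stt = -1.707692, Gamma_tss = 0.000000, Gamma_tst = 0.180180, Gamma_ttt = 0.000000; k2 = (2.169231, 1.963636, 6.584636, -1.534984)
  k3: at (s, t) = (-0.445769, -0.950909), (ds/dtau, dt/dtau) = (2.164616, 1.961625); Gamma_sss = 0.000000, Gamma_sst = 0.000000, Gamma_stt = -1.708994, Gamma_tss = 0.000000, Gamma_tst = 0.180043, Gamma_ttt = 0.000000; k3 = (2.164616, 1.961625, 6.576165, -1.528984)
  k4: at (s, t) = (-0.391769, -0.901919), (ds/dtau, dt/dtau) = (2.328808, 1.923551); Gamma_sss = 0.000000, Gamma_sst = 0.000000, Gamma_stt = -1.725609, Gamma_tss = 0.000000, Gamma_tst = 0.178309, Gamma_ttt = 0.000000; k4 = (2.328808, 1.923551, 6.384837, -1.597502)
  Y <- Y + (h/6)(k1 + 2k2 + 2k3 + k4): s = -0.3917, t = -0.9019, ds/dtau = 2.3290, dt/dtau = 1.9235
step 2:
  k1: at (s, t) = (-0.391696, -0.901883), (ds/dtau, dt/dtau) = (2.328964, 1.923500); Gamma_sss = 0.000000, Gamma_sst = 0.000000, Gamma_stt = -1.725632, Gamma_tss = 0.000000, Gamma_tst = 0.178307, Gamma_ttt = 0.000000; k1 = (2.328964, 1.923500, 6.384585, -1.597546)
  k2: at (s, t) = (-0.333472, -0.853795), (ds/dtau, dt/dtau) = (2.488579, 1.883561); Gamma_sss = 0.000000, Gamma_sst = 0.000000, Gamma_stt = -1.743547, Gamma_tss = 0.000000, Gamma_tst = 0.176475, Gamma_ttt = 0.000000; k2 = (2.488579, 1.883561, 6.185763, -1.654414)
  k3: at (s, t) = (-0.329481, -0.854794), (ds/dtau, dt/dtau) = (2.483608, 1.882140); Gamma_sss = 0.000000, Gamma_sst = 0.000000, Gamma_stt = -1.744775, Gamma_tss = 0.000000, Gamma_tst = 0.176351, Gamma_ttt = 0.000000; k3 = (2.483608, 1.882140, 6.180778, -1.648702)
  k4: at (s, t) = (-0.267515, -0.807776), (ds/dtau, dt/dtau) = (2.638003, 1.841065); Gamma_sss = 0.000000, Gamma_sst = 0.000000, Gamma_stt = -1.763841, Gamma_tss = 0.000000, Gamma_tst = 0.174444, Gamma_ttt = 0.000000; k4 = (2.638003, 1.841065, 5.978577, -1.694461)
  Y <- Y + (h/6)(k1 + 2k2 + 2k3 + k4): s = -0.2674, t = -0.8077, ds/dtau = 2.6381, dt/dtau = 1.8410

Answer: s = -0.2674, t = -0.8077, ds/dtau = 2.6381, dt/dtau = 1.8410


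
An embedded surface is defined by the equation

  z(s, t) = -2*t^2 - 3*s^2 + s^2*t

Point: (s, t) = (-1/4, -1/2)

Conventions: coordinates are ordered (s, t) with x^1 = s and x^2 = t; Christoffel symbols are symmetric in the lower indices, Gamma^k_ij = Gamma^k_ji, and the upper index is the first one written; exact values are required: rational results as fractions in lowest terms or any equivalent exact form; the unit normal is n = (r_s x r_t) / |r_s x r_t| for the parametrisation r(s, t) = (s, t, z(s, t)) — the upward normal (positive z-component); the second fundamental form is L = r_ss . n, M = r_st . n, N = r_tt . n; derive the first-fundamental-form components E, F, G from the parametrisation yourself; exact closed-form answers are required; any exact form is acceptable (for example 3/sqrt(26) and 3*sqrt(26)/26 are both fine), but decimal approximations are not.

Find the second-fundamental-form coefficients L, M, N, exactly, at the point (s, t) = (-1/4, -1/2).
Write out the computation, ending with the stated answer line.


z_s = 7/4, z_t = 33/16, z_ss = -7, z_st = -1/2, z_tt = -4
E = 65/16, F = 231/64, G = 1345/256; answer radicand W^2 = 2129/256
unnormalised second-form numerators: l = -7, m = -1/2, n = -4; L = l/sqrt(2129/256), and similarly M = m/sqrt(W^2), N = n/sqrt(W^2)

Answer: L = -112*sqrt(2129)/2129, M = -8*sqrt(2129)/2129, N = -64*sqrt(2129)/2129


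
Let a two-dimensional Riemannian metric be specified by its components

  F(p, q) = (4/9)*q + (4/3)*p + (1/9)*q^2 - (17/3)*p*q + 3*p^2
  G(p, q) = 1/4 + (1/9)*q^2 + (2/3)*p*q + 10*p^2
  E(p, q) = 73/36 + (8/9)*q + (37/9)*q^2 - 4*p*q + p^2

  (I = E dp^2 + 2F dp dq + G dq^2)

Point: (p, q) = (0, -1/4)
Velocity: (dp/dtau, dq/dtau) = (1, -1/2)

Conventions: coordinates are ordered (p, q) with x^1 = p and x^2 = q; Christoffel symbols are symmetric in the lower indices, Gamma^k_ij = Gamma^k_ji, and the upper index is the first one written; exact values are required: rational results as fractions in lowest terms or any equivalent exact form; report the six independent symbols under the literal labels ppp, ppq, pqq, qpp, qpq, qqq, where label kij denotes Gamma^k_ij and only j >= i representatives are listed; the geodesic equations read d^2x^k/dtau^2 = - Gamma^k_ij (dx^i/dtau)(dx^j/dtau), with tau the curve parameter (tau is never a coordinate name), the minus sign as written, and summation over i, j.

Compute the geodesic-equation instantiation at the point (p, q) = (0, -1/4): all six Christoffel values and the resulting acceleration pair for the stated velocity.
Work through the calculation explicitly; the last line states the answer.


E = 33/16, F = -5/48, G = 37/144 at the point
E_p = 1, E_q = -7/6, F_p = 11/4, F_q = 7/18, G_p = -1/6, G_q = -1/18
EG - F^2 = 299/576;  g^inv = (576/299) * [[37/144, 5/48], [5/48, 33/16]]
first-kind symbols [ij,l] = (1/2)(d_i g_jl + d_j g_il - d_l g_ij): [pp,p] = E_p/2 = 1/2, [pp,q] = F_p - E_q/2 = 10/3, [pq,p] = E_q/2 = -7/12, [pq,q] = G_p/2 = -1/12, [qq,p] = F_q - G_p/2 = 17/36, [qq,q] = G_q/2 = -1/36
Gamma^p_ij = (G*[ij,p] - F*[ij,q])/(EG - F^2), Gamma^q_ij = (E*[ij,q] - F*[ij,p])/(EG - F^2)
Gamma_ppp = 274/299, Gamma_ppq = -274/897, Gamma_pqq = 614/2691, Gamma_qpp = 3990/299, Gamma_qpq = -134/299, Gamma_qqq = -14/897
d^2p/dtau^2 = -(Gamma_ppp*(1)^2 + 2*Gamma_ppq*(1)*(-1/2) + Gamma_pqq*(-1/2)^2) = -6883/5382
d^2q/dtau^2 = -(Gamma_qpp*(1)^2 + 2*Gamma_qpq*(1)*(-1/2) + Gamma_qqq*(-1/2)^2) = -24737/1794

Answer: Gamma_ppp = 274/299, Gamma_ppq = -274/897, Gamma_pqq = 614/2691, Gamma_qpp = 3990/299, Gamma_qpq = -134/299, Gamma_qqq = -14/897; accelerations (d^2p/dtau^2, d^2q/dtau^2) = (-6883/5382, -24737/1794)


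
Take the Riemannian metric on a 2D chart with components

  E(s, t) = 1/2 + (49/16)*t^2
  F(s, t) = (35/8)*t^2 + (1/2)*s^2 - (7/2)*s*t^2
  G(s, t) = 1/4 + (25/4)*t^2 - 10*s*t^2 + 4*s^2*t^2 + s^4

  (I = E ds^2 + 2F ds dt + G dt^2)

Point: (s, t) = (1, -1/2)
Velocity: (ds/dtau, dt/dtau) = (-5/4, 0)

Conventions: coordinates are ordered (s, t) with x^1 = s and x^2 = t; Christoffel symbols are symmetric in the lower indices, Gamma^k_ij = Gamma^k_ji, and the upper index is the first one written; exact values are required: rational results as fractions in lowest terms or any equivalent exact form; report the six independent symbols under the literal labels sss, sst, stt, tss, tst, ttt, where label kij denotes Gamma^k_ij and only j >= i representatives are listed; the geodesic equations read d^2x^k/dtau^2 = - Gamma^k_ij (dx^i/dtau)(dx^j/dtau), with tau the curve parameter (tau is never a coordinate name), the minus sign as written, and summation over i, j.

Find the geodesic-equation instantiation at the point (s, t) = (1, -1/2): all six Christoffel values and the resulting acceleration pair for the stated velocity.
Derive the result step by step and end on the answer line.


E = 81/64, F = 23/32, G = 21/16 at the point
E_s = 0, E_t = -49/16, F_s = 1/8, F_t = -7/8, G_s = 7/2, G_t = -1/4
EG - F^2 = 293/256;  g^inv = (256/293) * [[21/16, -23/32], [-23/32, 81/64]]
first-kind symbols [ij,l] = (1/2)(d_i g_jl + d_j g_il - d_l g_ij): [ss,s] = E_s/2 = 0, [ss,t] = F_s - E_t/2 = 53/32, [st,s] = E_t/2 = -49/32, [st,t] = G_s/2 = 7/4, [tt,s] = F_t - G_s/2 = -21/8, [tt,t] = G_t/2 = -1/8
Gamma^s_ij = (G*[ij,s] - F*[ij,t])/(EG - F^2), Gamma^t_ij = (E*[ij,t] - F*[ij,s])/(EG - F^2)
Gamma_sss = -1219/1172, Gamma_sst = -1673/586, Gamma_stt = -859/293, Gamma_tss = 4293/2344, Gamma_tst = 3395/1172, Gamma_ttt = 885/586
d^2s/dtau^2 = -(Gamma_sss*(-5/4)^2 + 2*Gamma_sst*(-5/4)*(0) + Gamma_stt*(0)^2) = 30475/18752
d^2t/dtau^2 = -(Gamma_tss*(-5/4)^2 + 2*Gamma_tst*(-5/4)*(0) + Gamma_ttt*(0)^2) = -107325/37504

Answer: Gamma_sss = -1219/1172, Gamma_sst = -1673/586, Gamma_stt = -859/293, Gamma_tss = 4293/2344, Gamma_tst = 3395/1172, Gamma_ttt = 885/586; accelerations (d^2s/dtau^2, d^2t/dtau^2) = (30475/18752, -107325/37504)


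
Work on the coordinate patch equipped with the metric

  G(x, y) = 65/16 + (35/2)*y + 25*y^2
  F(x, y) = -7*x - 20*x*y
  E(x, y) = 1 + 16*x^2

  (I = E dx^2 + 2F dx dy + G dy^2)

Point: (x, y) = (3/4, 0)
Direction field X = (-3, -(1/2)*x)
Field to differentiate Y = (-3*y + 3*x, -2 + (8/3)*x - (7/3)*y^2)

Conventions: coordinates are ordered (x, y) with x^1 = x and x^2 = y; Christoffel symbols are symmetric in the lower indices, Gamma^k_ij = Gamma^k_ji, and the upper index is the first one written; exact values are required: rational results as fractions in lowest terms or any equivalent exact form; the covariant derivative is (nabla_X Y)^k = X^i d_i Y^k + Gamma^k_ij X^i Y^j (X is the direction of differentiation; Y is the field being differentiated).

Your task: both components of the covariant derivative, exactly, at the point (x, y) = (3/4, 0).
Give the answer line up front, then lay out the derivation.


Answer: (nabla_X Y)^x = -23535/1672, (nabla_X Y)^y = -916/209

E = 10, F = -21/4, G = 65/16 at the point
E_x = 24, E_y = 0, F_x = -7, F_y = -15, G_x = 0, G_y = 35/2
EG - F^2 = 209/16;  g^inv = (16/209) * [[65/16, 21/4], [21/4, 10]]
first-kind symbols [ij,l] = (1/2)(d_i g_jl + d_j g_il - d_l g_ij): [xx,x] = E_x/2 = 12, [xx,y] = F_x - E_y/2 = -7, [xy,x] = E_y/2 = 0, [xy,y] = G_x/2 = 0, [yy,x] = F_y - G_x/2 = -15, [yy,y] = G_y/2 = 35/4
Gamma^x_ij = (G*[ij,x] - F*[ij,y])/(EG - F^2), Gamma^y_ij = (E*[ij,y] - F*[ij,x])/(EG - F^2)
Gamma_xxx = 192/209, Gamma_xxy = 0, Gamma_xyy = -240/209, Gamma_yxx = -112/209, Gamma_yxy = 0, Gamma_yyy = 140/209
X = (-3, -3/8), Y = (9/4, 0) at the point


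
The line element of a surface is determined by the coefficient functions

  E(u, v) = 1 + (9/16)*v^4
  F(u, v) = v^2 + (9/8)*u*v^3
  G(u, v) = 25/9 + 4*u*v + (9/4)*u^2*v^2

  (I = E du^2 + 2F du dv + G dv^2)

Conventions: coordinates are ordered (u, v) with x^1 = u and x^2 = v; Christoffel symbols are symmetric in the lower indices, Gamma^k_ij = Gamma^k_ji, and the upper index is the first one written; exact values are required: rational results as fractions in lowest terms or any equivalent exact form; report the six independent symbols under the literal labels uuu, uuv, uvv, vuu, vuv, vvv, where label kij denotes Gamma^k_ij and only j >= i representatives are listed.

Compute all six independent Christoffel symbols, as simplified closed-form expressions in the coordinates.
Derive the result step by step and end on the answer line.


E = 1 + (9/16)*v^4; F = v^2 + (9/8)*u*v^3; G = 25/9 + 4*u*v + (9/4)*u^2*v^2
Gamma^k_ij = (1/2) g^{kl} (d_i g_jl + d_j g_il - d_l g_ij), with g^inv = (1/(EG-F^2)) [[G, -F], [-F, E]]
first partials: E_u = 0, E_v = (9/4)*v^3, F_u = (9/8)*v^3, F_v = 2*v + (27/8)*u*v^2, G_u = 4*v + (9/2)*u*v^2, G_v = 4*u + (9/2)*u^2*v
D = EG - F^2 = 25/9 + 4*u*v + (9/16)*v^4 + (9/4)*u^2*v^2
expanded: Gamma^u_uu = (G E_u - 2F F_u + F E_v)/(2D), Gamma^u_uv = (G E_v - F G_u)/(2D), Gamma^u_vv = (2G F_v - G G_u - F G_v)/(2D), Gamma^v_uu = (2E F_u - E E_v - F E_u)/(2D), Gamma^v_uv = (E G_u - F E_v)/(2D), Gamma^v_vv = (E G_v - 2F F_v + F G_u)/(2D); substitute and cancel common factors

Answer: Gamma_uuu = 0, Gamma_uuv = 162*v^3/(324*u^2*v^2 + 576*u*v + 81*v^4 + 400), Gamma_uvv = 162*u*v^2/(324*u^2*v^2 + 576*u*v + 81*v^4 + 400), Gamma_vuu = 0, Gamma_vuv = (324*u*v^2 + 288*v)/(324*u^2*v^2 + 576*u*v + 81*v^4 + 400), Gamma_vvv = (324*u^2*v + 288*u)/(324*u^2*v^2 + 576*u*v + 81*v^4 + 400)


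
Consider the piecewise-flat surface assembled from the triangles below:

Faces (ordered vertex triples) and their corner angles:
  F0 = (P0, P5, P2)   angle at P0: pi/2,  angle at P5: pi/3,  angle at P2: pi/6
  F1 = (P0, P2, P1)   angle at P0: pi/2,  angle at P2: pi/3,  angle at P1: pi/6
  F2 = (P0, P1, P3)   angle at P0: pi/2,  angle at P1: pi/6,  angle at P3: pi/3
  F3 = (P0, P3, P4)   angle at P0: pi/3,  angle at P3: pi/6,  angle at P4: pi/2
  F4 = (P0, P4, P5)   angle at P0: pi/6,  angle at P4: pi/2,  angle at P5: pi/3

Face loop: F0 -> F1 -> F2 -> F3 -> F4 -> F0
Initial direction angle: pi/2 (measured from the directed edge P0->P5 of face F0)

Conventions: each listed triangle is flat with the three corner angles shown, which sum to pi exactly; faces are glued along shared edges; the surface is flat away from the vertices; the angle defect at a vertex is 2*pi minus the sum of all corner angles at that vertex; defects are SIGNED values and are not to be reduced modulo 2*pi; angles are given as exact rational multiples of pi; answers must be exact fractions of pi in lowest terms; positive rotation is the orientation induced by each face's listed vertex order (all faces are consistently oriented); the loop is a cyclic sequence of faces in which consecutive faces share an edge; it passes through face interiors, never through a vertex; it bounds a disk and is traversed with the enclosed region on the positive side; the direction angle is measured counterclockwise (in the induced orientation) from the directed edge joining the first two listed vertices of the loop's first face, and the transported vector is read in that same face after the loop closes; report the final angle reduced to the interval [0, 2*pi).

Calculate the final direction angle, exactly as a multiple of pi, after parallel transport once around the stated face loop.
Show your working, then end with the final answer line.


enclosed vertex P0: corner angles sum to 2*pi, defect = 2*pi - 2*pi = 0
transport around the loop rotates by the sum of enclosed defects; add to the initial angle mod 2*pi
final angle = pi/2 + 0 = pi/2 (mod 2*pi)

Answer: final direction angle = pi/2


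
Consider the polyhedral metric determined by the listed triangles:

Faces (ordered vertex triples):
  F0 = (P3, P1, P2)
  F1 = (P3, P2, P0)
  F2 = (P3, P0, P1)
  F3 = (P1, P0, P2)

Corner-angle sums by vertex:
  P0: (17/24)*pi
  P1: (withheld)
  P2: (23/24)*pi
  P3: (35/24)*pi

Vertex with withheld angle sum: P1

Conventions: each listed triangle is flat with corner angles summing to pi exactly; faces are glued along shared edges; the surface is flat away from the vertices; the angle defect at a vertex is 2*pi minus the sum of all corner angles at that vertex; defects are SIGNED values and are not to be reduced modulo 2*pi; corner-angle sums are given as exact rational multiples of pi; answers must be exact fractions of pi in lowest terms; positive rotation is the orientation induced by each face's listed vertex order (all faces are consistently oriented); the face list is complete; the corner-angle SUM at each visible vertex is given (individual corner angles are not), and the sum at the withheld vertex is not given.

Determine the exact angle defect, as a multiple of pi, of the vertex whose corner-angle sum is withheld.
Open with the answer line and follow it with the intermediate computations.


Answer: defect(P1) = (9/8)*pi

V = 4, E = 6, F = 4; chi = V - E + F = 2
Gauss-Bonnet: total defect = 2*pi*chi = 4*pi; visible defects sum to (23/8)*pi


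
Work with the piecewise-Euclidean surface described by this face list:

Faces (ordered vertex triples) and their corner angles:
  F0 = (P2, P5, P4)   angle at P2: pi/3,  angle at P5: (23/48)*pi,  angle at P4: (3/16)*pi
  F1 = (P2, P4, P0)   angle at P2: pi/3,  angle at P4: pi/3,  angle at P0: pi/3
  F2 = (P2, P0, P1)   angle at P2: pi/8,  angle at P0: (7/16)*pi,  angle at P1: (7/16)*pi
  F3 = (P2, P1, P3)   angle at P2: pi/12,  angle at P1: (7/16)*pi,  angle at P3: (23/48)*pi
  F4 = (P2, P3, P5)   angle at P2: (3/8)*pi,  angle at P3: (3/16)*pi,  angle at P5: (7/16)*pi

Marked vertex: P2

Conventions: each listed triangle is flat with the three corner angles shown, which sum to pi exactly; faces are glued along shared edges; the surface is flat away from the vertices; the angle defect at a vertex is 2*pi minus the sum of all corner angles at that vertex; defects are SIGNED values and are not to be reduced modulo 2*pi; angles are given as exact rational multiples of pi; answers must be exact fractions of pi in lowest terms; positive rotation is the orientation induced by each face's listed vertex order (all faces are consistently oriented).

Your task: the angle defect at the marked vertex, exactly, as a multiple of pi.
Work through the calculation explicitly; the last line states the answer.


Sum of corner angles at P2: (5/4)*pi
defect = 2*pi - (5/4)*pi

Answer: defect(P2) = (3/4)*pi


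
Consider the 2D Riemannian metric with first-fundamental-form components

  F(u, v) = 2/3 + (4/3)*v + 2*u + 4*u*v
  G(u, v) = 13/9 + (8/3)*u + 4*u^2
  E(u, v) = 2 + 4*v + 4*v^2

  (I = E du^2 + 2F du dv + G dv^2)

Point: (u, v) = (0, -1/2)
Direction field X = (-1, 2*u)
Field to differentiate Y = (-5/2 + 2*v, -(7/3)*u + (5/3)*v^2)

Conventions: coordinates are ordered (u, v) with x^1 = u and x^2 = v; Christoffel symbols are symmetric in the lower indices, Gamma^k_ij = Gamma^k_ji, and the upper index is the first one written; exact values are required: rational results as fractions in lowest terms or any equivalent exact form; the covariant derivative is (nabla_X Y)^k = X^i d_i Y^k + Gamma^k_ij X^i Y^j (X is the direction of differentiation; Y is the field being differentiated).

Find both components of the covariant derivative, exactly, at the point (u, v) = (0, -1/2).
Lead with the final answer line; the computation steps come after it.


Answer: (nabla_X Y)^u = 0, (nabla_X Y)^v = 76/39

E = 1, F = 0, G = 13/9 at the point
E_u = 0, E_v = 0, F_u = 0, F_v = 4/3, G_u = 8/3, G_v = 0
EG - F^2 = 13/9;  g^inv = (9/13) * [[13/9, 0], [0, 1]]
first-kind symbols [ij,l] = (1/2)(d_i g_jl + d_j g_il - d_l g_ij): [uu,u] = E_u/2 = 0, [uu,v] = F_u - E_v/2 = 0, [uv,u] = E_v/2 = 0, [uv,v] = G_u/2 = 4/3, [vv,u] = F_v - G_u/2 = 0, [vv,v] = G_v/2 = 0
Gamma^u_ij = (G*[ij,u] - F*[ij,v])/(EG - F^2), Gamma^v_ij = (E*[ij,v] - F*[ij,u])/(EG - F^2)
Gamma_uuu = 0, Gamma_uuv = 0, Gamma_uvv = 0, Gamma_vuu = 0, Gamma_vuv = 12/13, Gamma_vvv = 0
X = (-1, 0), Y = (-7/2, 5/12) at the point


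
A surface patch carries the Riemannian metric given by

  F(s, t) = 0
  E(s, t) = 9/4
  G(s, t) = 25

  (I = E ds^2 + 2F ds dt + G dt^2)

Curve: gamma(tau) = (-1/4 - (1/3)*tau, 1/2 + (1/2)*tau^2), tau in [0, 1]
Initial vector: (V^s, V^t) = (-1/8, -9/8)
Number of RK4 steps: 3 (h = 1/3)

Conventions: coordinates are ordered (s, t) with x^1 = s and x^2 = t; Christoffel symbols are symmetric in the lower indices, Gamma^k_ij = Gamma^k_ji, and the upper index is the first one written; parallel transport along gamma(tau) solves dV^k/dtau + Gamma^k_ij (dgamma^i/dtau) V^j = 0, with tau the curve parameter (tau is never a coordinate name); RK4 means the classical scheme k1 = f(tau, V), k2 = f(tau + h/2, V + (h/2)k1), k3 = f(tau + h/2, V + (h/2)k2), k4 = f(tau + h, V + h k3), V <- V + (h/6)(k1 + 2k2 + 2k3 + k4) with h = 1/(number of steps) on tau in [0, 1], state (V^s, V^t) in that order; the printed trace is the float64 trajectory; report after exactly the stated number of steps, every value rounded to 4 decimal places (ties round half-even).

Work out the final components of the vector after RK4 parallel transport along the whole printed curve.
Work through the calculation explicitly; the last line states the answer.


gamma'(tau) = (-1/3, tau); f(tau, V)^k = -Gamma^k_ij(gamma(tau)) gamma'^i(tau) V^j; h = 1/3; intermediate values shown to 6 dp
curve data and Christoffel symbols at the stage parameters:
  tau = 0.000000: gamma = (-0.250000, 0.500000), gamma' = (-0.333333, 0.000000); Gamma_sss = 0.000000, Gamma_sst = 0.000000, Gamma_stt = 0.000000, Gamma_tss = 0.000000, Gamma_tst = 0.000000, Gamma_ttt = 0.000000
  tau = 0.166667: gamma = (-0.305556, 0.513889), gamma' = (-0.333333, 0.166667); Gamma_sss = 0.000000, Gamma_sst = 0.000000, Gamma_stt = 0.000000, Gamma_tss = 0.000000, Gamma_tst = 0.000000, Gamma_ttt = 0.000000
  tau = 0.333333: gamma = (-0.361111, 0.555556), gamma' = (-0.333333, 0.333333); Gamma_sss = 0.000000, Gamma_sst = 0.000000, Gamma_stt = 0.000000, Gamma_tss = 0.000000, Gamma_tst = 0.000000, Gamma_ttt = 0.000000
  tau = 0.500000: gamma = (-0.416667, 0.625000), gamma' = (-0.333333, 0.500000); Gamma_sss = 0.000000, Gamma_sst = 0.000000, Gamma_stt = 0.000000, Gamma_tss = 0.000000, Gamma_tst = 0.000000, Gamma_ttt = 0.000000
  tau = 0.666667: gamma = (-0.472222, 0.722222), gamma' = (-0.333333, 0.666667); Gamma_sss = 0.000000, Gamma_sst = 0.000000, Gamma_stt = 0.000000, Gamma_tss = 0.000000, Gamma_tst = 0.000000, Gamma_ttt = 0.000000
  tau = 0.833333: gamma = (-0.527778, 0.847222), gamma' = (-0.333333, 0.833333); Gamma_sss = 0.000000, Gamma_sst = 0.000000, Gamma_stt = 0.000000, Gamma_tss = 0.000000, Gamma_tst = 0.000000, Gamma_ttt = 0.000000
  tau = 1.000000: gamma = (-0.583333, 1.000000), gamma' = (-0.333333, 1.000000); Gamma_sss = 0.000000, Gamma_sst = 0.000000, Gamma_stt = 0.000000, Gamma_tss = 0.000000, Gamma_tst = 0.000000, Gamma_ttt = 0.000000
step 0: V^s = -0.1250, V^t = -1.1250
step 1: k1 = (0.000000, 0.000000), k2 = (0.000000, 0.000000), k3 = (0.000000, 0.000000), k4 = (0.000000, 0.000000); V <- V + (h/6)(k1 + 2k2 + 2k3 + k4): V^s = -0.1250, V^t = -1.1250
step 2: k1 = (0.000000, 0.000000), k2 = (0.000000, 0.000000), k3 = (0.000000, 0.000000), k4 = (0.000000, 0.000000); V <- V + (h/6)(k1 + 2k2 + 2k3 + k4): V^s = -0.1250, V^t = -1.1250
step 3: k1 = (0.000000, 0.000000), k2 = (0.000000, 0.000000), k3 = (0.000000, 0.000000), k4 = (0.000000, 0.000000); V <- V + (h/6)(k1 + 2k2 + 2k3 + k4): V^s = -0.1250, V^t = -1.1250

Answer: V^s = -0.1250, V^t = -1.1250
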